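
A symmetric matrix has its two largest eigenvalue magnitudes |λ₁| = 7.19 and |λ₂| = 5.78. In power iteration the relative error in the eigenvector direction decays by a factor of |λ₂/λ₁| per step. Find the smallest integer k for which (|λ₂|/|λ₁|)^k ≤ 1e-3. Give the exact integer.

|λ₂/λ₁| = 5.78/7.19 = 0.80389
Need k ≥ ln(1e-3) / ln(0.80389) = -6.9078 / -0.2183 ≈ 31.645
Smallest integer k satisfying the bound: 32

32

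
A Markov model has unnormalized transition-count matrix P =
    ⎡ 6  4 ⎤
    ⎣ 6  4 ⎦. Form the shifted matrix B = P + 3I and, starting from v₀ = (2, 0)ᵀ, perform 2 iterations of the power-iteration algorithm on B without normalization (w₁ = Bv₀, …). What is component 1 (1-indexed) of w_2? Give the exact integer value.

B = P + 3I has rows (9, 4); (6, 7)
w1 = Bv₀ = (18, 12)
w2 = Bw1 = (210, 192)
Requested component of w2: 210

210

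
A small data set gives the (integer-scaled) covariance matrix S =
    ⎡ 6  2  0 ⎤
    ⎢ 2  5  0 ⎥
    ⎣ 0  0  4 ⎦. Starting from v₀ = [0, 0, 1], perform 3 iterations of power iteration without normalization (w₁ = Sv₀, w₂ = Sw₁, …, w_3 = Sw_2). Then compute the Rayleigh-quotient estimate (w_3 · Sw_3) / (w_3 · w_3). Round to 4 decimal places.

w1 = Sv₀ = (0, 0, 4)
w2 = Sw1 = (0, 0, 16)
w3 = Sw2 = (0, 0, 64)
Sw3 = (0, 0, 256)
w3·Sw3 = 0·0 + 0·0 + 64·256 = 16384; w3·w3 = 0·0 + 0·0 + 64·64 = 4096
λ ≈ 16384/4096 = 4.0000

λ ≈ 4.0000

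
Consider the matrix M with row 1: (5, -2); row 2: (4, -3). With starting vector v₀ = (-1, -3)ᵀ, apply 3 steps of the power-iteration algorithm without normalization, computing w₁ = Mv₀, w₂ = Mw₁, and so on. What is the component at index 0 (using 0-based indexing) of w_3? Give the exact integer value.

w1 = Mv₀ = (5·(-1) + (-2)·(-3); 4·(-1) + (-3)·(-3)) = (1, 5)
w2 = Mw1 = (5·1 + (-2)·5; 4·1 + (-3)·5) = (-5, -11)
w3 = Mw2 = (-3, 13)
The requested component of w3 is -3.

-3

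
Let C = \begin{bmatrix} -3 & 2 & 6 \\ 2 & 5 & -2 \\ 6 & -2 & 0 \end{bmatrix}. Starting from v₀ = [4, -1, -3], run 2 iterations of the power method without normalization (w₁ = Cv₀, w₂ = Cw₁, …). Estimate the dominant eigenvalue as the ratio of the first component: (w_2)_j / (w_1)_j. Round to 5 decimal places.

w1 = Cv₀ = ((-3)·4 + 2·(-1) + 6·(-3); 2·4 + 5·(-1) + (-2)·(-3); 6·4 + (-2)·(-1) + 0·(-3)) = (-32, 9, 26)
w2 = Cw1 = ((-3)·(-32) + 2·9 + 6·26; 2·(-32) + 5·9 + (-2)·26; 6·(-32) + (-2)·9 + 0·26) = (270, -71, -210)
Ratio at component: 270 / -32 = -8.43750

λ ≈ -8.43750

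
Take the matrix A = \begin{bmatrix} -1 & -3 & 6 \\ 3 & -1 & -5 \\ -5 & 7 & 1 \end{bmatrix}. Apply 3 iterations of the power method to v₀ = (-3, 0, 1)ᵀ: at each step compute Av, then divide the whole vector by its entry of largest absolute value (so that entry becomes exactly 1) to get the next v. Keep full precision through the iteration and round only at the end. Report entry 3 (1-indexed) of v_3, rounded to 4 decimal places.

-0.9849

Av0 = (9.00000, -14.00000, 16.00000); divide by 16.00000 → v1 = (0.56250, -0.87500, 1.00000)
Av1 = (8.06250, -2.43750, -7.93750); divide by 8.06250 → v2 = (1.00000, -0.30233, -0.98450)
Av2 = (-6.00000, 8.22481, -8.10078); divide by 8.22481 → v3 = (-0.72950, 1.00000, -0.98492)
Requested entry of v3: -1045/1061 = -0.9849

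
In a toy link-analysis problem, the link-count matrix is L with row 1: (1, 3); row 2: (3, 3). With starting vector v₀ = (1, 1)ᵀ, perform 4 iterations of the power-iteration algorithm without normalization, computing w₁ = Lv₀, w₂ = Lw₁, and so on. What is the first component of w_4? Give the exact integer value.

w1 = Lv₀ = (1·1 + 3·1; 3·1 + 3·1) = (4, 6)
w2 = Lw1 = (1·4 + 3·6; 3·4 + 3·6) = (22, 30)
w3 = Lw2 = (112, 156)
w4 = Lw3 = (580, 804)
The requested component of w4 is 580.

580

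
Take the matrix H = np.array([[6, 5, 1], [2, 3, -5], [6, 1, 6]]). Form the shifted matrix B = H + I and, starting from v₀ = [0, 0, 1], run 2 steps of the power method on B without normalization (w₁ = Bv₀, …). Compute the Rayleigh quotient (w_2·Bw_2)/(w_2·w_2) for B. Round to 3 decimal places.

7.443

B = H + I has rows (7, 5, 1); (2, 4, -5); (6, 1, 7)
w1 = Bv₀ = (7·0 + 5·0 + 1·1; 2·0 + 4·0 + (-5)·1; 6·0 + 1·0 + 7·1) = (1, -5, 7)
w2 = Bw1 = (7·1 + 5·(-5) + 1·7; 2·1 + 4·(-5) + (-5)·7; 6·1 + 1·(-5) + 7·7) = (-11, -53, 50)
Bw2 = (-292, -484, 231)
w2·Bw2 = 40414; w2·w2 = 5430; μ ≈ 40414/5430 = 7.443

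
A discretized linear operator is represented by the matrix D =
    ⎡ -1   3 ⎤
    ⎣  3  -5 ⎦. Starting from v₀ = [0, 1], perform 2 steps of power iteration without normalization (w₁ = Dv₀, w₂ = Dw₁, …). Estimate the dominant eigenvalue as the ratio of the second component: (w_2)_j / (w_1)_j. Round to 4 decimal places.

λ ≈ -6.8000

w1 = Dv₀ = (3, -5)
w2 = Dw1 = (-18, 34)
Ratio at component: 34 / -5 = -6.8000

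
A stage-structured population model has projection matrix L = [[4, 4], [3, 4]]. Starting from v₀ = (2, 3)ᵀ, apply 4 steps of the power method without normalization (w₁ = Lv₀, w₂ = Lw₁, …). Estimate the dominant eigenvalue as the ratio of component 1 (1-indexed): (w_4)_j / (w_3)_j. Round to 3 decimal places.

w1 = Lv₀ = (4·2 + 4·3; 3·2 + 4·3) = (20, 18)
w2 = Lw1 = (4·20 + 4·18; 3·20 + 4·18) = (152, 132)
w3 = Lw2 = (1136, 984)
w4 = Lw3 = (8480, 7344)
Ratio at component: 8480 / 1136 = 7.465

7.465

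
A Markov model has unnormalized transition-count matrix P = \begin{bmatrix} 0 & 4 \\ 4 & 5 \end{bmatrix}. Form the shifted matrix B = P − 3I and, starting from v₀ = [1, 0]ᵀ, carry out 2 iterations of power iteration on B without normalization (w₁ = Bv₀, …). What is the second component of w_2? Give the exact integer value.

-4

B = P − 3I has rows (-3, 4); (4, 2)
w1 = Bv₀ = (-3, 4)
w2 = Bw1 = (25, -4)
Requested component of w2: -4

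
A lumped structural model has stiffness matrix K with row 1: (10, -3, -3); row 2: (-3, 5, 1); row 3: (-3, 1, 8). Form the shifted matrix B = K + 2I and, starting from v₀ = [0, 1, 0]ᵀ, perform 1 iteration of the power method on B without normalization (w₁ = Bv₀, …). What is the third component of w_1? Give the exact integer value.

B = K + 2I has rows (12, -3, -3); (-3, 7, 1); (-3, 1, 10)
w1 = Bv₀ = (12·0 + (-3)·1 + (-3)·0; (-3)·0 + 7·1 + 1·0; (-3)·0 + 1·1 + 10·0) = (-3, 7, 1)
Requested component of w1: 1

1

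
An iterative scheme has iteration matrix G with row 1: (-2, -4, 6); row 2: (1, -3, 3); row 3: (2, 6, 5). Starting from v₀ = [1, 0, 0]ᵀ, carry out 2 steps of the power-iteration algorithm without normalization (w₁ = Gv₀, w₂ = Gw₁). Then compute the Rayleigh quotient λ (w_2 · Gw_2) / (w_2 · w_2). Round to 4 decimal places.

λ ≈ 5.7197

w1 = Gv₀ = (-2, 1, 2)
w2 = Gw1 = (12, 1, 12)
Gw2 = (44, 45, 90)
w2·Gw2 = 12·44 + 1·45 + 12·90 = 1653; w2·w2 = 12·12 + 1·1 + 12·12 = 289
λ ≈ 1653/289 = 5.7197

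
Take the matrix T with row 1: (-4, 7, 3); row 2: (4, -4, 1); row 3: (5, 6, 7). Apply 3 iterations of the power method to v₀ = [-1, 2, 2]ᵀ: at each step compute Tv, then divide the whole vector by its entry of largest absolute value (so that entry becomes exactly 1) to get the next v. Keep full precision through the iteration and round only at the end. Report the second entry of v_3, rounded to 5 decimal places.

-0.39071

Tv0 = (24.000000, -10.000000, 21.000000); divide by 24.000000 → v1 = (1.000000, -0.416667, 0.875000)
Tv1 = (-4.291667, 6.541667, 8.625000); divide by 8.625000 → v2 = (-0.497585, 0.758454, 1.000000)
Tv2 = (10.299517, -4.024155, 9.062802); divide by 10.299517 → v3 = (1.000000, -0.390713, 0.879925)
Requested entry of v3: -833/2132 = -0.39071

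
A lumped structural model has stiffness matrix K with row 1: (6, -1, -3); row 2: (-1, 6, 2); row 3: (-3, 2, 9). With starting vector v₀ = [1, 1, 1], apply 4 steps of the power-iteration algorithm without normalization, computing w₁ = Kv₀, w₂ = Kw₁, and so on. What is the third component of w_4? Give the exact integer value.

w1 = Kv₀ = (2, 7, 8)
w2 = Kw1 = (-19, 56, 80)
w3 = Kw2 = (-410, 515, 889)
w4 = Kw3 = (-5642, 5278, 10261)
The requested component of w4 is 10261.

10261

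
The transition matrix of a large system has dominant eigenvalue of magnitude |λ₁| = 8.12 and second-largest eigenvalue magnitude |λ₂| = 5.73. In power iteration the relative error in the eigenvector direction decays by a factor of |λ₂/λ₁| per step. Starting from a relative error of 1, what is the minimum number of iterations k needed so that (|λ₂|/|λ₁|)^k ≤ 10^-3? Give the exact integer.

|λ₂/λ₁| = 5.73/8.12 = 0.70567
Need k ≥ ln(10^-3) / ln(0.70567) = -6.9078 / -0.3486 ≈ 19.815
Smallest integer k satisfying the bound: 20

20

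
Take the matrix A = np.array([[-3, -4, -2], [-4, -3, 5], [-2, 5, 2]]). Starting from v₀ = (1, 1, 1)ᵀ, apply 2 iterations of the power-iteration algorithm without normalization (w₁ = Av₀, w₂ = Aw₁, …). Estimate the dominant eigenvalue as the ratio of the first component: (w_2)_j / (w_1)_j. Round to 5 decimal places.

w1 = Av₀ = (-9, -2, 5)
w2 = Aw1 = (25, 67, 18)
Ratio at component: 25 / -9 = -2.77778

-2.77778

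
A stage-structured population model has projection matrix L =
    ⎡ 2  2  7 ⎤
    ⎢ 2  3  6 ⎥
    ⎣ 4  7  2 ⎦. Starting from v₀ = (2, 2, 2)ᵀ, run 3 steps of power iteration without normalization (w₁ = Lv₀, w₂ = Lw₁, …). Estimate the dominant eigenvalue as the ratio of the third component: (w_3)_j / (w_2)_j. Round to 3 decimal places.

w1 = Lv₀ = (22, 22, 26)
w2 = Lw1 = (270, 266, 294)
w3 = Lw2 = (3130, 3102, 3530)
Ratio at component: 3530 / 294 = 12.007

12.007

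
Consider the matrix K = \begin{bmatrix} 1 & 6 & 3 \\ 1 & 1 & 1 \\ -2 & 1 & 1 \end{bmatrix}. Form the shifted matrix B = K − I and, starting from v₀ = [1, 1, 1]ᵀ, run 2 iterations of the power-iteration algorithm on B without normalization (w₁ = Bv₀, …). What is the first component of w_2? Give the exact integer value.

9

B = K − I has rows (0, 6, 3); (1, 0, 1); (-2, 1, 0)
w1 = Bv₀ = (0·1 + 6·1 + 3·1; 1·1 + 0·1 + 1·1; (-2)·1 + 1·1 + 0·1) = (9, 2, -1)
w2 = Bw1 = (0·9 + 6·2 + 3·(-1); 1·9 + 0·2 + 1·(-1); (-2)·9 + 1·2 + 0·(-1)) = (9, 8, -16)
Requested component of w2: 9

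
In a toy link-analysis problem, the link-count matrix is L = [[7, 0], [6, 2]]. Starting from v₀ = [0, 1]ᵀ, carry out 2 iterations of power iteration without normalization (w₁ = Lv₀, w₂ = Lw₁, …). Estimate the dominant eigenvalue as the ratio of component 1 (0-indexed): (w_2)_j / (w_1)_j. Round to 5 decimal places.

2.00000

w1 = Lv₀ = (7·0 + 0·1; 6·0 + 2·1) = (0, 2)
w2 = Lw1 = (7·0 + 0·2; 6·0 + 2·2) = (0, 4)
Ratio at component: 4 / 2 = 2.00000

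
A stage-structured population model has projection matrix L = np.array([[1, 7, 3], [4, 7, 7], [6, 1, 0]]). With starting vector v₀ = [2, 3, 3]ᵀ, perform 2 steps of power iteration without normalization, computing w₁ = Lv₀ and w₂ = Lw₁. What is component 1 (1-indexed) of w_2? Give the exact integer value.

427

w1 = Lv₀ = (1·2 + 7·3 + 3·3; 4·2 + 7·3 + 7·3; 6·2 + 1·3 + 0·3) = (32, 50, 15)
w2 = Lw1 = (1·32 + 7·50 + 3·15; 4·32 + 7·50 + 7·15; 6·32 + 1·50 + 0·15) = (427, 583, 242)
The requested component of w2 is 427.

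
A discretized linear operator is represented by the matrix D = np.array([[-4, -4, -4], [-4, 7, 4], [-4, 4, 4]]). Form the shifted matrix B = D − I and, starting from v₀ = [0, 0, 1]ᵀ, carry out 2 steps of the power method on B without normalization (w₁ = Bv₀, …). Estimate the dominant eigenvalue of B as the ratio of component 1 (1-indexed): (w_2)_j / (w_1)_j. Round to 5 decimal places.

B = D − I has rows (-5, -4, -4); (-4, 6, 4); (-4, 4, 3)
w1 = Bv₀ = (-4, 4, 3)
w2 = Bw1 = (-8, 52, 41)
Ratio: -8/-4 = 2.00000

μ ≈ 2.00000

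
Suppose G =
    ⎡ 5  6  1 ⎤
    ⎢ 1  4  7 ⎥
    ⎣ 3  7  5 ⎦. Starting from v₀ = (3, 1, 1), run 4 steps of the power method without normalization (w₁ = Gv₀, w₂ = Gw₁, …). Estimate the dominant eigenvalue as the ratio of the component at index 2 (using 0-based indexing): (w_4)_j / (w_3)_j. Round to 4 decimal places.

w1 = Gv₀ = (22, 14, 21)
w2 = Gw1 = (215, 225, 269)
w3 = Gw2 = (2694, 2998, 3565)
w4 = Gw3 = (35023, 39641, 46893)
Ratio at component: 46893 / 3565 = 13.1537

13.1537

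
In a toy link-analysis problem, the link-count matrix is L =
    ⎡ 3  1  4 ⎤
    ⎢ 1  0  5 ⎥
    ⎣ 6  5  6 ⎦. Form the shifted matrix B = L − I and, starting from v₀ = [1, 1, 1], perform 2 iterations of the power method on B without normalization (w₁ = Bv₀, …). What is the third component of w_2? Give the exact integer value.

B = L − I has rows (2, 1, 4); (1, -1, 5); (6, 5, 5)
w1 = Bv₀ = (7, 5, 16)
w2 = Bw1 = (83, 82, 147)
Requested component of w2: 147

147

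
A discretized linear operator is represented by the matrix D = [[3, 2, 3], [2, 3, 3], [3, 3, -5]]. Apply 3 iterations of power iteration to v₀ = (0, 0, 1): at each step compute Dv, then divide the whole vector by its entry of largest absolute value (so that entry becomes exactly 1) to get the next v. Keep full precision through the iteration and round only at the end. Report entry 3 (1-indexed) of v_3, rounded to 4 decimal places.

1.0000

Dv0 = (3.00000, 3.00000, -5.00000); divide by -5.00000 → v1 = (-0.60000, -0.60000, 1.00000)
Dv1 = (0.00000, 0.00000, -8.60000); divide by -8.60000 → v2 = (0.00000, 0.00000, 1.00000)
Dv2 = (3.00000, 3.00000, -5.00000); divide by -5.00000 → v3 = (-0.60000, -0.60000, 1.00000)
Requested entry of v3: -215/-215 = 1.0000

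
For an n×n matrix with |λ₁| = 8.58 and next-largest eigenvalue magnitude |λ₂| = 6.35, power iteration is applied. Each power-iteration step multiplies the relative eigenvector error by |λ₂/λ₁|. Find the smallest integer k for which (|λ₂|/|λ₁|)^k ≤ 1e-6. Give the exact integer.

|λ₂/λ₁| = 6.35/8.58 = 0.74009
Need k ≥ ln(1e-6) / ln(0.74009) = -13.8155 / -0.3010 ≈ 45.902
Smallest integer k satisfying the bound: 46

46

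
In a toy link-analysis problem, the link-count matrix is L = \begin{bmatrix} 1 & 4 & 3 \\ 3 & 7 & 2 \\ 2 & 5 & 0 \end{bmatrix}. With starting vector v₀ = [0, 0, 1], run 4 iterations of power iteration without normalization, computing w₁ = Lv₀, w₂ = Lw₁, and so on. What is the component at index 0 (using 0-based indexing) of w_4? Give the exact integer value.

w1 = Lv₀ = (3, 2, 0)
w2 = Lw1 = (11, 23, 16)
w3 = Lw2 = (151, 226, 137)
w4 = Lw3 = (1466, 2309, 1432)
The requested component of w4 is 1466.

1466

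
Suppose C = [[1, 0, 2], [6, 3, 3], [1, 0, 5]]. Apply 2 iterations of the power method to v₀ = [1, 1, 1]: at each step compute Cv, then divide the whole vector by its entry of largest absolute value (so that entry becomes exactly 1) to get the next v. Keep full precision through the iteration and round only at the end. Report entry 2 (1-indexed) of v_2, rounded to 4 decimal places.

Cv0 = (3.00000, 12.00000, 6.00000); divide by 12.00000 → v1 = (0.25000, 1.00000, 0.50000)
Cv1 = (1.25000, 6.00000, 2.75000); divide by 6.00000 → v2 = (0.20833, 1.00000, 0.45833)
Requested entry of v2: 72/72 = 1.0000

1.0000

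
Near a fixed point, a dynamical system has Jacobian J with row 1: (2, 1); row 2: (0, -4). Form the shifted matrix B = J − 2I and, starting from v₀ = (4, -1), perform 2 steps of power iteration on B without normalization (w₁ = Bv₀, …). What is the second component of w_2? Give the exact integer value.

-36

B = J − 2I has rows (0, 1); (0, -6)
w1 = Bv₀ = (-1, 6)
w2 = Bw1 = (6, -36)
Requested component of w2: -36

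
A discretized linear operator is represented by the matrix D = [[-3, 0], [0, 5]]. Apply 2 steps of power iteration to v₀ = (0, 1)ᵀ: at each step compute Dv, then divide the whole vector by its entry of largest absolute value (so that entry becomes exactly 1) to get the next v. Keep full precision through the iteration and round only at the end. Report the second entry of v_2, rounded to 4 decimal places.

Dv0 = (0.00000, 5.00000); divide by 5.00000 → v1 = (0.00000, 1.00000)
Dv1 = (0.00000, 5.00000); divide by 5.00000 → v2 = (0.00000, 1.00000)
Requested entry of v2: 25/25 = 1.0000

1.0000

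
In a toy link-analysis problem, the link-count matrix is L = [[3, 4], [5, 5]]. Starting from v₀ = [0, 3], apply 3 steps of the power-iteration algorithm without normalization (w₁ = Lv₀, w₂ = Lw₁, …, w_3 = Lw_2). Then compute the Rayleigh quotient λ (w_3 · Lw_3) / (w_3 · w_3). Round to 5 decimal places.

w1 = Lv₀ = (12, 15)
w2 = Lw1 = (96, 135)
w3 = Lw2 = (828, 1155)
Lw3 = (7104, 9915)
w3·Lw3 = 828·7104 + 1155·9915 = 17333937; w3·w3 = 828·828 + 1155·1155 = 2019609
λ ≈ 17333937/2019609 = 8.58282

8.58282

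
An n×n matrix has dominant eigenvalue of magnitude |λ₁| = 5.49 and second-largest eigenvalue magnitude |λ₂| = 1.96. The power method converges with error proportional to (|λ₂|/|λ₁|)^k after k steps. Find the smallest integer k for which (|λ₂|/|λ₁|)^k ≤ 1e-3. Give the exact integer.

7

|λ₂/λ₁| = 1.96/5.49 = 0.35701
Need k ≥ ln(1e-3) / ln(0.35701) = -6.9078 / -1.0300 ≈ 6.707
Smallest integer k satisfying the bound: 7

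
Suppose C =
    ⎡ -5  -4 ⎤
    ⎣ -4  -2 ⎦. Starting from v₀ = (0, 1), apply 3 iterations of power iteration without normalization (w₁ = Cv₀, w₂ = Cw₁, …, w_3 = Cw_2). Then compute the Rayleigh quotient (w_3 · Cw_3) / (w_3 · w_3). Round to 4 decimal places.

-7.7720

w1 = Cv₀ = (-4, -2)
w2 = Cw1 = (28, 20)
w3 = Cw2 = (-220, -152)
Cw3 = (1708, 1184)
w3·Cw3 = (-220)·1708 + (-152)·1184 = -555728; w3·w3 = (-220)·(-220) + (-152)·(-152) = 71504
λ ≈ -555728/71504 = -7.7720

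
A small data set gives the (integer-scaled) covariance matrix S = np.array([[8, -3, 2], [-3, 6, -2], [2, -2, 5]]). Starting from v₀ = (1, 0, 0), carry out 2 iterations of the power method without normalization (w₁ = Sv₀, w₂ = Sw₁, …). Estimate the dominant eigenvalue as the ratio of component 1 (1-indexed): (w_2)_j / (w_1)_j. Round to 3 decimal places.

w1 = Sv₀ = (8·1 + (-3)·0 + 2·0; (-3)·1 + 6·0 + (-2)·0; 2·1 + (-2)·0 + 5·0) = (8, -3, 2)
w2 = Sw1 = (8·8 + (-3)·(-3) + 2·2; (-3)·8 + 6·(-3) + (-2)·2; 2·8 + (-2)·(-3) + 5·2) = (77, -46, 32)
Ratio at component: 77 / 8 = 9.625

9.625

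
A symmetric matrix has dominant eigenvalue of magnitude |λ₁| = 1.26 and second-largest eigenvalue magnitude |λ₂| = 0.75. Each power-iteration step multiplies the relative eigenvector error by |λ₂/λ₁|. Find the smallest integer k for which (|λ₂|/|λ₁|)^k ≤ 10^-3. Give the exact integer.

14

|λ₂/λ₁| = 0.75/1.26 = 0.59524
Need k ≥ ln(10^-3) / ln(0.59524) = -6.9078 / -0.5188 ≈ 13.315
Smallest integer k satisfying the bound: 14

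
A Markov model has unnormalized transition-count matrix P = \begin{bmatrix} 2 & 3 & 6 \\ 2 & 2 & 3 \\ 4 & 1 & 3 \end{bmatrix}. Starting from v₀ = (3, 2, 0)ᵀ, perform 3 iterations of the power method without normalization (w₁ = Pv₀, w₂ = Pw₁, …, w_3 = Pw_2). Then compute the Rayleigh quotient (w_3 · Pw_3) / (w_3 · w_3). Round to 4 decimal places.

w1 = Pv₀ = (12, 10, 14)
w2 = Pw1 = (138, 86, 100)
w3 = Pw2 = (1134, 748, 938)
Pw3 = (10140, 6578, 8098)
w3·Pw3 = 1134·10140 + 748·6578 + 938·8098 = 24015028; w3·w3 = 1134·1134 + 748·748 + 938·938 = 2725304
λ ≈ 24015028/2725304 = 8.8119

8.8119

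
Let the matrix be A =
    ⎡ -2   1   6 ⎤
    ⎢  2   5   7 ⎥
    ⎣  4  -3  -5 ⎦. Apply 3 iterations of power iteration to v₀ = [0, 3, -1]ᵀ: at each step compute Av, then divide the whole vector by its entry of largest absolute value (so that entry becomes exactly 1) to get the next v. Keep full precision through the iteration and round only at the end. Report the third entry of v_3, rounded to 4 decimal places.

-0.2157

Av0 = (-3.00000, 8.00000, -4.00000); divide by 8.00000 → v1 = (-0.37500, 1.00000, -0.50000)
Av1 = (-1.25000, 0.75000, -2.00000); divide by -2.00000 → v2 = (0.62500, -0.37500, 1.00000)
Av2 = (4.37500, 6.37500, -1.37500); divide by 6.37500 → v3 = (0.68627, 1.00000, -0.21569)
Requested entry of v3: 22/-102 = -0.2157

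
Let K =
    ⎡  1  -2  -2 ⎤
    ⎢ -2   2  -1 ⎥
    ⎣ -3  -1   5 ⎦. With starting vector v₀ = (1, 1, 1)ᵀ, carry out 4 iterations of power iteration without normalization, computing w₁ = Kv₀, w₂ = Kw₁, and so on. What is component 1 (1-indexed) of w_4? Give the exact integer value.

-195

w1 = Kv₀ = (1·1 + (-2)·1 + (-2)·1; (-2)·1 + 2·1 + (-1)·1; (-3)·1 + (-1)·1 + 5·1) = (-3, -1, 1)
w2 = Kw1 = (1·(-3) + (-2)·(-1) + (-2)·1; (-2)·(-3) + 2·(-1) + (-1)·1; (-3)·(-3) + (-1)·(-1) + 5·1) = (-3, 3, 15)
w3 = Kw2 = (-39, -3, 81)
w4 = Kw3 = (-195, -9, 525)
The requested component of w4 is -195.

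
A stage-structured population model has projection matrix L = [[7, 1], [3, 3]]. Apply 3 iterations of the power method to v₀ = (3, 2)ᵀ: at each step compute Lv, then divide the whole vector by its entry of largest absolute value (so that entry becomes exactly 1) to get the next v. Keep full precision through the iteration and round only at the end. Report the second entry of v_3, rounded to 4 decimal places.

Lv0 = (23.00000, 15.00000); divide by 23.00000 → v1 = (1.00000, 0.65217)
Lv1 = (7.65217, 4.95652); divide by 7.65217 → v2 = (1.00000, 0.64773)
Lv2 = (7.64773, 4.94318); divide by 7.64773 → v3 = (1.00000, 0.64636)
Requested entry of v3: 870/1346 = 0.6464

0.6464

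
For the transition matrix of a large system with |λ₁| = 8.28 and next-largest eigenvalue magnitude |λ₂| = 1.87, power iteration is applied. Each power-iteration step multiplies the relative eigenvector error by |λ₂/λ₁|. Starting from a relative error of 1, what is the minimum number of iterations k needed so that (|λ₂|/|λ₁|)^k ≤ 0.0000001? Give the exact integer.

11

|λ₂/λ₁| = 1.87/8.28 = 0.22585
Need k ≥ ln(0.0000001) / ln(0.22585) = -16.1181 / -1.4879 ≈ 10.833
Smallest integer k satisfying the bound: 11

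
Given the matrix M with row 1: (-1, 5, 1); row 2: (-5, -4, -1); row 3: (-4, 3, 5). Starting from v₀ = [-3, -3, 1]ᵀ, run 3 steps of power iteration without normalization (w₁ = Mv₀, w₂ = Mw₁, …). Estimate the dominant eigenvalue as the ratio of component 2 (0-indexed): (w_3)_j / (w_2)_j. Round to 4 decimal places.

λ ≈ 0.2654

w1 = Mv₀ = (-11, 26, 8)
w2 = Mw1 = (149, -57, 162)
w3 = Mw2 = (-272, -679, 43)
Ratio at component: 43 / 162 = 0.2654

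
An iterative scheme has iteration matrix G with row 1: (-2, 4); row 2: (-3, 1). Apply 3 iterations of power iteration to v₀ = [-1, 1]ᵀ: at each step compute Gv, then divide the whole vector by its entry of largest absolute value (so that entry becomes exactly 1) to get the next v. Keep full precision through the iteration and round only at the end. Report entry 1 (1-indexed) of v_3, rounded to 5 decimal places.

Gv0 = (6.000000, 4.000000); divide by 6.000000 → v1 = (1.000000, 0.666667)
Gv1 = (0.666667, -2.333333); divide by -2.333333 → v2 = (-0.285714, 1.000000)
Gv2 = (4.571429, 1.857143); divide by 4.571429 → v3 = (1.000000, 0.406250)
Requested entry of v3: -64/-64 = 1.00000

1.00000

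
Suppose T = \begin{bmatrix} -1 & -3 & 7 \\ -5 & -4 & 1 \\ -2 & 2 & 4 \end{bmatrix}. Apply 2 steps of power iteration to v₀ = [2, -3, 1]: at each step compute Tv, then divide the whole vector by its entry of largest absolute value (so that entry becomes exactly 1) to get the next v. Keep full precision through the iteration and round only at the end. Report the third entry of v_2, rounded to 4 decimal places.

Tv0 = (14.00000, 3.00000, -6.00000); divide by 14.00000 → v1 = (1.00000, 0.21429, -0.42857)
Tv1 = (-4.64286, -6.28571, -3.28571); divide by -6.28571 → v2 = (0.73864, 1.00000, 0.52273)
Requested entry of v2: -46/-88 = 0.5227

0.5227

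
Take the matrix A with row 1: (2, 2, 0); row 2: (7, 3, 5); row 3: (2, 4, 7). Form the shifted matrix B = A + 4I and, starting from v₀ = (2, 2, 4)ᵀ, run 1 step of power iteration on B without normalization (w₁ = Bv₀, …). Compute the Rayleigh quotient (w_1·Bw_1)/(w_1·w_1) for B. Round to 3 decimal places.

14.933

B = A + 4I has rows (6, 2, 0); (7, 7, 5); (2, 4, 11)
w1 = Bv₀ = (16, 48, 56)
Bw1 = (192, 728, 840)
w1·Bw1 = 85056; w1·w1 = 5696; μ ≈ 85056/5696 = 14.933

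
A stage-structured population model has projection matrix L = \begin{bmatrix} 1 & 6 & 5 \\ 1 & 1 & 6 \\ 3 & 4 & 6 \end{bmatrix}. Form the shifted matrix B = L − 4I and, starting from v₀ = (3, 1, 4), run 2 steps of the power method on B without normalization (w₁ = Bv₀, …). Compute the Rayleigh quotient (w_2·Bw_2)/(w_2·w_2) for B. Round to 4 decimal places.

B = L − 4I has rows (-3, 6, 5); (1, -3, 6); (3, 4, 2)
w1 = Bv₀ = ((-3)·3 + 6·1 + 5·4; 1·3 + (-3)·1 + 6·4; 3·3 + 4·1 + 2·4) = (17, 24, 21)
w2 = Bw1 = ((-3)·17 + 6·24 + 5·21; 1·17 + (-3)·24 + 6·21; 3·17 + 4·24 + 2·21) = (198, 71, 189)
Bw2 = (777, 1119, 1256)
w2·Bw2 = 470679; w2·w2 = 79966; μ ≈ 470679/79966 = 5.8860

μ ≈ 5.8860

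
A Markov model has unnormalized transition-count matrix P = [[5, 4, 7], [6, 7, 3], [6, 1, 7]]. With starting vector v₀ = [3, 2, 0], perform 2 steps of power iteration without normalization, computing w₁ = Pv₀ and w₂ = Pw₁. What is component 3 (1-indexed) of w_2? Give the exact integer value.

310

w1 = Pv₀ = (5·3 + 4·2 + 7·0; 6·3 + 7·2 + 3·0; 6·3 + 1·2 + 7·0) = (23, 32, 20)
w2 = Pw1 = (5·23 + 4·32 + 7·20; 6·23 + 7·32 + 3·20; 6·23 + 1·32 + 7·20) = (383, 422, 310)
The requested component of w2 is 310.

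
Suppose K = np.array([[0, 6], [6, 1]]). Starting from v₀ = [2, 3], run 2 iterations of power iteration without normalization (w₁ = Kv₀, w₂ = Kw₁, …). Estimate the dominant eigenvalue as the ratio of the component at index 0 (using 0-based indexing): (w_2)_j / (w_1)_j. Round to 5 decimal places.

5.00000

w1 = Kv₀ = (0·2 + 6·3; 6·2 + 1·3) = (18, 15)
w2 = Kw1 = (0·18 + 6·15; 6·18 + 1·15) = (90, 123)
Ratio at component: 90 / 18 = 5.00000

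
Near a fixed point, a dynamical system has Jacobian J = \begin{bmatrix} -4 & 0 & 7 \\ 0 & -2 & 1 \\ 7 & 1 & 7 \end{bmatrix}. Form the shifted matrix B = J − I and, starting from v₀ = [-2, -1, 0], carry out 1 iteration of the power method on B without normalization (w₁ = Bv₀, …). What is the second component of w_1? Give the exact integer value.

B = J − I has rows (-5, 0, 7); (0, -3, 1); (7, 1, 6)
w1 = Bv₀ = ((-5)·(-2) + 0·(-1) + 7·0; 0·(-2) + (-3)·(-1) + 1·0; 7·(-2) + 1·(-1) + 6·0) = (10, 3, -15)
Requested component of w1: 3

3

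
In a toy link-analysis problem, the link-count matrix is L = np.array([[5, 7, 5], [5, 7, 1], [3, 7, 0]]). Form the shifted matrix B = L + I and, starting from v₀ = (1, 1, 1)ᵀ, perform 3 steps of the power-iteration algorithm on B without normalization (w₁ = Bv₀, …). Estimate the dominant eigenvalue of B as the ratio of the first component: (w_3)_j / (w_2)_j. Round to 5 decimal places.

14.83525

B = L + I has rows (6, 7, 5); (5, 8, 1); (3, 7, 1)
w1 = Bv₀ = (6·1 + 7·1 + 5·1; 5·1 + 8·1 + 1·1; 3·1 + 7·1 + 1·1) = (18, 14, 11)
w2 = Bw1 = (6·18 + 7·14 + 5·11; 5·18 + 8·14 + 1·11; 3·18 + 7·14 + 1·11) = (261, 213, 163)
w3 = Bw2 = (3872, 3172, 2437)
Ratio: 3872/261 = 14.83525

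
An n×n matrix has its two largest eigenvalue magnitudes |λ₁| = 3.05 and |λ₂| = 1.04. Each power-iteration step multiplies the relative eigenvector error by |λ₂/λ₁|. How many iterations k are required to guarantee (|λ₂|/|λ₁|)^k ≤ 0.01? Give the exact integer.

5

|λ₂/λ₁| = 1.04/3.05 = 0.34098
Need k ≥ ln(0.01) / ln(0.34098) = -4.6052 / -1.0759 ≈ 4.280
Smallest integer k satisfying the bound: 5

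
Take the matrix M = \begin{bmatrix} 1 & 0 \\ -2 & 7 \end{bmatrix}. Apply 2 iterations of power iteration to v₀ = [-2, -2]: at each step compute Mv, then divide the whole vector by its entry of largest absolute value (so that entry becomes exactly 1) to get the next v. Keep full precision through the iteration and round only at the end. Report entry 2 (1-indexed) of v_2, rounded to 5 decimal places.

Mv0 = (-2.000000, -10.000000); divide by -10.000000 → v1 = (0.200000, 1.000000)
Mv1 = (0.200000, 6.600000); divide by 6.600000 → v2 = (0.030303, 1.000000)
Requested entry of v2: -66/-66 = 1.00000

1.00000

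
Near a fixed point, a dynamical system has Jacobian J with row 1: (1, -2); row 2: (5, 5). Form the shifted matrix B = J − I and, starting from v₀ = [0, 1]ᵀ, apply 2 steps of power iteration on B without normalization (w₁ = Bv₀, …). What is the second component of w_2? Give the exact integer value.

B = J − I has rows (0, -2); (5, 4)
w1 = Bv₀ = (0·0 + (-2)·1; 5·0 + 4·1) = (-2, 4)
w2 = Bw1 = (0·(-2) + (-2)·4; 5·(-2) + 4·4) = (-8, 6)
Requested component of w2: 6

6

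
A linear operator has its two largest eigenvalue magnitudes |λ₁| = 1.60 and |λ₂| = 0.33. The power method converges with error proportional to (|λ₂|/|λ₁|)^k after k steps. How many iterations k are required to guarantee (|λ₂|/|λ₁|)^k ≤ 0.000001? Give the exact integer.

|λ₂/λ₁| = 0.33/1.60 = 0.20625
Need k ≥ ln(0.000001) / ln(0.20625) = -13.8155 / -1.5787 ≈ 8.751
Smallest integer k satisfying the bound: 9

9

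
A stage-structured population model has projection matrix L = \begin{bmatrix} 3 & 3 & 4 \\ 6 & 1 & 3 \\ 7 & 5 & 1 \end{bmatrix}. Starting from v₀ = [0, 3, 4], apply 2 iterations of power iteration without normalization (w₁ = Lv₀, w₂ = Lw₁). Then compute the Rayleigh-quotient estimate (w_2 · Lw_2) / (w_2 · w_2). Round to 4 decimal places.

w1 = Lv₀ = (3·0 + 3·3 + 4·4; 6·0 + 1·3 + 3·4; 7·0 + 5·3 + 1·4) = (25, 15, 19)
w2 = Lw1 = (3·25 + 3·15 + 4·19; 6·25 + 1·15 + 3·19; 7·25 + 5·15 + 1·19) = (196, 222, 269)
Lw2 = (2330, 2205, 2751)
w2·Lw2 = 196·2330 + 222·2205 + 269·2751 = 1686209; w2·w2 = 196·196 + 222·222 + 269·269 = 160061
λ ≈ 1686209/160061 = 10.5348

10.5348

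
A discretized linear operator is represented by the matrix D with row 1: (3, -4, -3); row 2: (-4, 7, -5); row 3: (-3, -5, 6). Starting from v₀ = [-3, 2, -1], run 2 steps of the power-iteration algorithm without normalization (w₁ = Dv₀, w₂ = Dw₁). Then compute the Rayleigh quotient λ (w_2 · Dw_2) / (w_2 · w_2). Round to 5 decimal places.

11.22906

w1 = Dv₀ = (3·(-3) + (-4)·2 + (-3)·(-1); (-4)·(-3) + 7·2 + (-5)·(-1); (-3)·(-3) + (-5)·2 + 6·(-1)) = (-14, 31, -7)
w2 = Dw1 = (3·(-14) + (-4)·31 + (-3)·(-7); (-4)·(-14) + 7·31 + (-5)·(-7); (-3)·(-14) + (-5)·31 + 6·(-7)) = (-145, 308, -155)
Dw2 = (-1202, 3511, -2035)
w2·Dw2 = (-145)·(-1202) + 308·3511 + (-155)·(-2035) = 1571103; w2·w2 = (-145)·(-145) + 308·308 + (-155)·(-155) = 139914
λ ≈ 1571103/139914 = 11.22906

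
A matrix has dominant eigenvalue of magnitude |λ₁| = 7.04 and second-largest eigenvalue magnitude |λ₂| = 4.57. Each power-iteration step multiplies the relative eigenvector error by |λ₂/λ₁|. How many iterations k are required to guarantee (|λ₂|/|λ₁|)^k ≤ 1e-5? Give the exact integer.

27

|λ₂/λ₁| = 4.57/7.04 = 0.64915
Need k ≥ ln(1e-5) / ln(0.64915) = -11.5129 / -0.4321 ≈ 26.644
Smallest integer k satisfying the bound: 27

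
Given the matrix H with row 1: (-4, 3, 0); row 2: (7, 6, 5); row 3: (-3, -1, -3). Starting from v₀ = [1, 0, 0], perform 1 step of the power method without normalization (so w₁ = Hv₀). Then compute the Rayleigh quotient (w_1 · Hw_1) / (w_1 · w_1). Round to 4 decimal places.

w1 = Hv₀ = (-4, 7, -3)
Hw1 = (37, -1, 14)
w1·Hw1 = (-4)·37 + 7·(-1) + (-3)·14 = -197; w1·w1 = (-4)·(-4) + 7·7 + (-3)·(-3) = 74
λ ≈ -197/74 = -2.6622

λ ≈ -2.6622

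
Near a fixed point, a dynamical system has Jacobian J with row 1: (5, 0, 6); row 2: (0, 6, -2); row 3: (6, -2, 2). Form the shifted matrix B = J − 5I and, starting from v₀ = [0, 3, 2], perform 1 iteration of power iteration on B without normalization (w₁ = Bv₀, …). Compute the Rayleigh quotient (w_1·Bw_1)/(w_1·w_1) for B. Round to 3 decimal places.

B = J − 5I has rows (0, 0, 6); (0, 1, -2); (6, -2, -3)
w1 = Bv₀ = (0·0 + 0·3 + 6·2; 0·0 + 1·3 + (-2)·2; 6·0 + (-2)·3 + (-3)·2) = (12, -1, -12)
Bw1 = (-72, 23, 110)
w1·Bw1 = -2207; w1·w1 = 289; μ ≈ -2207/289 = -7.637

-7.637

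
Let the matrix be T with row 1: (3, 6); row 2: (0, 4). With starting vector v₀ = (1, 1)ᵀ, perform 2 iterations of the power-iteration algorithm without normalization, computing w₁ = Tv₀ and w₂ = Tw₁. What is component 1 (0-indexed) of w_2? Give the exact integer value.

16

w1 = Tv₀ = (9, 4)
w2 = Tw1 = (51, 16)
The requested component of w2 is 16.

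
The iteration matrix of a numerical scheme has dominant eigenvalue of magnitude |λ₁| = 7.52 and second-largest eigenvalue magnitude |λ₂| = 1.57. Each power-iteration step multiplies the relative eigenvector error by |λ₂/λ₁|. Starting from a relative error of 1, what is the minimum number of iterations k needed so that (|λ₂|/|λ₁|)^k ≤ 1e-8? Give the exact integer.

|λ₂/λ₁| = 1.57/7.52 = 0.20878
Need k ≥ ln(1e-8) / ln(0.20878) = -18.4207 / -1.5665 ≈ 11.759
Smallest integer k satisfying the bound: 12

12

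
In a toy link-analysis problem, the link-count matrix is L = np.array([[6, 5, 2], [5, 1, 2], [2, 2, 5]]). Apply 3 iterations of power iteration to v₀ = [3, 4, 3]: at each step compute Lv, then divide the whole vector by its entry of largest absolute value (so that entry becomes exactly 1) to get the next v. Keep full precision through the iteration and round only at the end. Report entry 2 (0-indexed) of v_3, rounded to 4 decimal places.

Lv0 = (44.00000, 25.00000, 29.00000); divide by 44.00000 → v1 = (1.00000, 0.56818, 0.65909)
Lv1 = (10.15909, 6.88636, 6.43182); divide by 10.15909 → v2 = (1.00000, 0.67785, 0.63311)
Lv2 = (10.65548, 6.94407, 6.52125); divide by 10.65548 → v3 = (1.00000, 0.65169, 0.61201)
Requested entry of v3: 2915/4763 = 0.6120

0.6120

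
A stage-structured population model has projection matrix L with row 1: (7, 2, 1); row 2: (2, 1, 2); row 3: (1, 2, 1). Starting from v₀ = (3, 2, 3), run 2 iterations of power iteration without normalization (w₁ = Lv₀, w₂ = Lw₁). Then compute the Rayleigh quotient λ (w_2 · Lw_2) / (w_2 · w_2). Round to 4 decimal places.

7.9545

w1 = Lv₀ = (28, 14, 10)
w2 = Lw1 = (234, 90, 66)
Lw2 = (1884, 690, 480)
w2·Lw2 = 234·1884 + 90·690 + 66·480 = 534636; w2·w2 = 234·234 + 90·90 + 66·66 = 67212
λ ≈ 534636/67212 = 7.9545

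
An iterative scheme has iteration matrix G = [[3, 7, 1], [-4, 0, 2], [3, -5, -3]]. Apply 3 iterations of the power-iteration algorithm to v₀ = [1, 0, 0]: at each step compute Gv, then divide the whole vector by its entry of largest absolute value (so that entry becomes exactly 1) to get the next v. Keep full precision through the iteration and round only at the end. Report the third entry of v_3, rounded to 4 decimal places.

-0.7500

Gv0 = (3.00000, -4.00000, 3.00000); divide by -4.00000 → v1 = (-0.75000, 1.00000, -0.75000)
Gv1 = (4.00000, 1.50000, -5.00000); divide by -5.00000 → v2 = (-0.80000, -0.30000, 1.00000)
Gv2 = (-3.50000, 5.20000, -3.90000); divide by 5.20000 → v3 = (-0.67308, 1.00000, -0.75000)
Requested entry of v3: -78/104 = -0.7500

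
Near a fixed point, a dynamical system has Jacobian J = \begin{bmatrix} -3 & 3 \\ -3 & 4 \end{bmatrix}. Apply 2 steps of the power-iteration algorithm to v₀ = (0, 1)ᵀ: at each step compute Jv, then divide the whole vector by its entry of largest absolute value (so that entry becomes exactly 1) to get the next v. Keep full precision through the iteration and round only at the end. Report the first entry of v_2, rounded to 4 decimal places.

0.4286

Jv0 = (3.00000, 4.00000); divide by 4.00000 → v1 = (0.75000, 1.00000)
Jv1 = (0.75000, 1.75000); divide by 1.75000 → v2 = (0.42857, 1.00000)
Requested entry of v2: 3/7 = 0.4286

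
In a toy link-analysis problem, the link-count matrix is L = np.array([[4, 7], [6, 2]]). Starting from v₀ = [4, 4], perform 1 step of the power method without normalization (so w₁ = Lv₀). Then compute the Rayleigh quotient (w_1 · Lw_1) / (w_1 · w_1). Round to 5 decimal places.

w1 = Lv₀ = (44, 32)
Lw1 = (400, 328)
w1·Lw1 = 44·400 + 32·328 = 28096; w1·w1 = 44·44 + 32·32 = 2960
λ ≈ 28096/2960 = 9.49189

λ ≈ 9.49189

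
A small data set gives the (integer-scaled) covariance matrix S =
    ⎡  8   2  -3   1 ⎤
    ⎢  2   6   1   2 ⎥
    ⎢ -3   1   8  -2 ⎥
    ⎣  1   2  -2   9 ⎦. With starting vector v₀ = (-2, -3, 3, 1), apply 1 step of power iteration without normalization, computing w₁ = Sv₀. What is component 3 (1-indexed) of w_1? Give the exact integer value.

25

w1 = Sv₀ = (-30, -17, 25, -5)
The requested component of w1 is 25.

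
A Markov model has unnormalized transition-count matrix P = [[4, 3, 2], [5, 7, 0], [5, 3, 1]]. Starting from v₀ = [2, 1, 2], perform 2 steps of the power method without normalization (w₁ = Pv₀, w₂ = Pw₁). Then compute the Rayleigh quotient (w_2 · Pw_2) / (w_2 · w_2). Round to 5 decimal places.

w1 = Pv₀ = (15, 17, 15)
w2 = Pw1 = (141, 194, 141)
Pw2 = (1428, 2063, 1428)
w2·Pw2 = 141·1428 + 194·2063 + 141·1428 = 802918; w2·w2 = 141·141 + 194·194 + 141·141 = 77398
λ ≈ 802918/77398 = 10.37389

10.37389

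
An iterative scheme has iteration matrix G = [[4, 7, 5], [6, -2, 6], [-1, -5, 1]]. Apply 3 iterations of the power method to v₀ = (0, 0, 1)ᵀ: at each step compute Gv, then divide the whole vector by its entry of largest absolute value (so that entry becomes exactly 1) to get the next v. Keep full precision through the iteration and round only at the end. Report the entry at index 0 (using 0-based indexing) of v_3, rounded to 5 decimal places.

Gv0 = (5.000000, 6.000000, 1.000000); divide by 6.000000 → v1 = (0.833333, 1.000000, 0.166667)
Gv1 = (11.166667, 4.000000, -5.666667); divide by 11.166667 → v2 = (1.000000, 0.358209, -0.507463)
Gv2 = (3.970149, 2.238806, -3.298507); divide by 3.970149 → v3 = (1.000000, 0.563910, -0.830827)
Requested entry of v3: 266/266 = 1.00000

1.00000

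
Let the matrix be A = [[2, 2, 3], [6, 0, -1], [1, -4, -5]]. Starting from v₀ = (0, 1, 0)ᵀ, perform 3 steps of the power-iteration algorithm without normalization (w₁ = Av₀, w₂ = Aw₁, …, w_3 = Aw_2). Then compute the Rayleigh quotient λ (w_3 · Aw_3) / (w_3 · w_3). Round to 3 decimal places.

w1 = Av₀ = (2, 0, -4)
w2 = Aw1 = (-8, 16, 22)
w3 = Aw2 = (82, -70, -182)
Aw3 = (-522, 674, 1272)
w3·Aw3 = 82·(-522) + (-70)·674 + (-182)·1272 = -321488; w3·w3 = 82·82 + (-70)·(-70) + (-182)·(-182) = 44748
λ ≈ -321488/44748 = -7.184

λ ≈ -7.184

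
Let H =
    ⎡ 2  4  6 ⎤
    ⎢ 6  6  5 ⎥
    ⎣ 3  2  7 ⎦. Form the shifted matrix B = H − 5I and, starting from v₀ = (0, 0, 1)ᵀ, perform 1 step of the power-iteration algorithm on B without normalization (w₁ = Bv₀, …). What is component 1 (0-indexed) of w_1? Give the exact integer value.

B = H − 5I has rows (-3, 4, 6); (6, 1, 5); (3, 2, 2)
w1 = Bv₀ = (6, 5, 2)
Requested component of w1: 5

5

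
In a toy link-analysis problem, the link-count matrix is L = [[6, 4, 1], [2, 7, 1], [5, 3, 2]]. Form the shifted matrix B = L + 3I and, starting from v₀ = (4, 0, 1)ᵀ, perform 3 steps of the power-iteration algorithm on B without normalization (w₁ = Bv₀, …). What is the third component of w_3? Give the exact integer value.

4222

B = L + 3I has rows (9, 4, 1); (2, 10, 1); (5, 3, 5)
w1 = Bv₀ = (9·4 + 4·0 + 1·1; 2·4 + 10·0 + 1·1; 5·4 + 3·0 + 5·1) = (37, 9, 25)
w2 = Bw1 = (9·37 + 4·9 + 1·25; 2·37 + 10·9 + 1·25; 5·37 + 3·9 + 5·25) = (394, 189, 337)
w3 = Bw2 = (4639, 3015, 4222)
Requested component of w3: 4222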